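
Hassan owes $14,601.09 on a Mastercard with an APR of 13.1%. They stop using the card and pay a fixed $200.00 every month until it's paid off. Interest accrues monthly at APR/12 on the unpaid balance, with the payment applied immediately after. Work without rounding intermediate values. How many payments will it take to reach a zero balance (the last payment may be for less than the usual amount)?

147 payments

Monthly rate r = 13.1%/12 = 1.09167% = 0.0109167.
Recurrence: B ← B·(1+r) − $200.00.
Month 1: interest $159.40; balance after payment $14,560.49.
Month 2: interest $158.95; balance after payment $14,519.44.
Closed form: n = −ln(1 − rB₀/P)/ln(1+r) = −ln(0.20302)/ln(1.01092) ≈ 146.851, so the balance reaches zero during payment 147.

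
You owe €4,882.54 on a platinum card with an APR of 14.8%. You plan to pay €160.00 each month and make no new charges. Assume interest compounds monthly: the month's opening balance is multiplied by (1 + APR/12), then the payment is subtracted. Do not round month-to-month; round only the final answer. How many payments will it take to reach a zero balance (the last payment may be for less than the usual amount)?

Monthly rate r = 14.8%/12 = 1.23333% = 0.0123333.
Recurrence: B ← B·(1+r) − €160.00.
Month 1: interest €60.22; balance after payment €4,782.76.
Month 2: interest €58.99; balance after payment €4,681.75.
Closed form: n = −ln(1 − rB₀/P)/ln(1+r) = −ln(0.62364)/ln(1.01233) ≈ 38.521, so the balance reaches zero during payment 39.

39 months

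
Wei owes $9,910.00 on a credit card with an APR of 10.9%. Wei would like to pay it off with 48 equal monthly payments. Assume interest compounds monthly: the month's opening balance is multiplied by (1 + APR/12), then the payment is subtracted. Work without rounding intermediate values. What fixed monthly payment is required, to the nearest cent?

$255.65

Monthly rate r = 10.9%/12 = 0.908333% = 0.00908333.
Level-payment amortization: P = B₀·r / (1 − (1+r)^(−n)) = 9910.00·0.00908333 / (1 − 1.00908^(−48)).
Denominator 1 − (1+r)^(−48) = 0.352108311.
P = 90.0158 / 0.352108311 ≈ 255.65.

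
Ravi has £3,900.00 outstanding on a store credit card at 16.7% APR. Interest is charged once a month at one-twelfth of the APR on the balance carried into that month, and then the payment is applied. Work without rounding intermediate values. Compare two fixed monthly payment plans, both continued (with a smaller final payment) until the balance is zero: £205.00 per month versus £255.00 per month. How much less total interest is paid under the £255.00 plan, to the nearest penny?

£146.03

Monthly rate r = 16.7%/12 = 1.39167% = 0.0139167.
At £205.00/mo: n = ⌈−ln(1 − rB₀/P)/ln(1+r)⌉ = 23 payments (last £52.14); total interest = total paid − £3,900.00 = £662.14.
At £255.00/mo: 18 payments (last £81.11); total interest £516.11.
Interest saved = £662.14 − £516.11 = £146.03.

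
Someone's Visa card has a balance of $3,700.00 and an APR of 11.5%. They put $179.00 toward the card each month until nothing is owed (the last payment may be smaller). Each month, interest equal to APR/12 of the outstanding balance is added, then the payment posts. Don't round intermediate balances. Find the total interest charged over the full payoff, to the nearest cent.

$443.25

Monthly rate r = 11.5%/12 = 0.958333% = 0.00958333.
Payoff takes n = ⌈−ln(1 − rB₀/P)/ln(1+r)⌉ = ⌈23.146⌉ = 24 payments; the last is $26.25.
Total paid = 23·$179.00 + $26.25 = $4,143.25.
Total interest = total paid − principal = $4,143.25 − $3,700.00 = $443.25.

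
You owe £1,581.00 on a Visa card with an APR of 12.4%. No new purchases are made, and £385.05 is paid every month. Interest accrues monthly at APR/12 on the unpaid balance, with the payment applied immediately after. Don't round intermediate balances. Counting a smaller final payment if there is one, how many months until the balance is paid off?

5 payments

Monthly rate r = 12.4%/12 = 1.03333% = 0.0103333.
Recurrence: B ← B·(1+r) − £385.05.
Month 1: interest £16.34; balance after payment £1,212.29.
Month 2: interest £12.53; balance after payment £839.76.
Month 3: interest £8.68; balance after payment £463.39.
Month 4: interest £4.79; balance after payment £83.13.
Month 5: interest £0.86; balance after payment £0.00.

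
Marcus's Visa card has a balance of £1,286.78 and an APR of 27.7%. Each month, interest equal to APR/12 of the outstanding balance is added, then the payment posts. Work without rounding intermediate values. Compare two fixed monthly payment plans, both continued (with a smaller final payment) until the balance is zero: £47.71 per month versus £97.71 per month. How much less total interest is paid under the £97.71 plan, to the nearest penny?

Monthly rate r = 27.7%/12 = 2.30833% = 0.0230833.
At £47.71/mo: n = ⌈−ln(1 − rB₀/P)/ln(1+r)⌉ = 43 payments (last £33.38); total interest = total paid − £1,286.78 = £750.42.
At £97.71/mo: 16 payments (last £86.10); total interest £264.97.
Interest saved = £750.42 − £264.97 = £485.45.

£485.45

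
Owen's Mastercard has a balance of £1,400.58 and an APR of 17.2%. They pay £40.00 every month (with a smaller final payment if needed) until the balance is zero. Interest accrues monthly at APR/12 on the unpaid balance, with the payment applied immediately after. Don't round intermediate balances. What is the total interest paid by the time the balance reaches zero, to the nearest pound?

Monthly rate r = 17.2%/12 = 1.43333% = 0.0143333.
Payoff takes n = ⌈−ln(1 − rB₀/P)/ln(1+r)⌉ = ⌈48.969⌉ = 49 payments; the last is £38.76.
Total paid = 48·£40.00 + £38.76 = £1,958.76.
Total interest = total paid − principal = £1,958.76 − £1,400.58 = £558.18.

£558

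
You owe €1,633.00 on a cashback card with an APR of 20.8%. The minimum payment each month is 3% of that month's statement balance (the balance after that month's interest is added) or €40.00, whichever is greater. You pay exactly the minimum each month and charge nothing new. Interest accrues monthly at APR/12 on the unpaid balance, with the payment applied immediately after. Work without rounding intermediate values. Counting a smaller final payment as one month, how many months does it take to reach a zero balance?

Monthly rate r = 20.8%/12 = 1.73333% = 0.0173333.
While 3% of the post-interest balance exceeds €40.00, each month B ← (B·(1+r))·(1 − 0.03), i.e. B shrinks by the factor (1+r)·0.97 = 0.98681.
This holds for months 1–17. Entering month 18 the balance is €1,303.11; 3% of the post-interest balance is now below €40.00, so the flat €40.00 minimum applies from here.
From month 18 a fixed €40.00 at rate r clears €1,303.11 in 49 more payments. Total: 17 + 49 = 66 months.

66 months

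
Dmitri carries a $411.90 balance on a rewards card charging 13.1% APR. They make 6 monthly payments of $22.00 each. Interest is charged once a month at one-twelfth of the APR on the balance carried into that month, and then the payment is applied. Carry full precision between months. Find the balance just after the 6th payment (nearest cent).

Monthly rate r = 13.1%/12 = 1.09167% = 0.0109167.
Each month: B ← B·(1+r) − $22.00.
Month 1: interest $4.50; balance after payment $394.40.
Month 2: interest $4.31; balance after payment $376.70.
Month 3: interest $4.11; balance after payment $358.81.
Month 4: interest $3.92; balance after payment $340.73.
Month 5: interest $3.72; balance after payment $322.45.
Month 6: interest $3.52; balance after payment $303.97.

$303.97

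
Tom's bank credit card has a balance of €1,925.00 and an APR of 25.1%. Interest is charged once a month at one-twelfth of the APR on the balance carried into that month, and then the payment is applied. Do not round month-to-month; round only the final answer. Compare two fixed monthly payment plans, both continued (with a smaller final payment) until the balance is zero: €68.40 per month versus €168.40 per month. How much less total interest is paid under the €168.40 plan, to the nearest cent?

Monthly rate r = 25.1%/12 = 2.09167% = 0.0209167.
At €68.40/mo: n = ⌈−ln(1 − rB₀/P)/ln(1+r)⌉ = 43 payments (last €62.52); total interest = total paid − €1,925.00 = €1,010.32.
At €168.40/mo: 14 payments (last €33.98); total interest €298.18.
Interest saved = €1,010.32 − €298.18 = €712.14.

€712.14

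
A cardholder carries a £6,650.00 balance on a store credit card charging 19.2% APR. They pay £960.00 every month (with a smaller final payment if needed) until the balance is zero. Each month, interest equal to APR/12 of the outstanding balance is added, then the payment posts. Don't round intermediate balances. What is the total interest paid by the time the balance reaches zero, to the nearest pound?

Monthly rate r = 19.2%/12 = 1.6% = 0.016.
Payoff takes n = ⌈−ln(1 − rB₀/P)/ln(1+r)⌉ = ⌈7.400⌉ = 8 payments; the last is £386.30.
Total paid = 7·£960.00 + £386.30 = £7,106.30.
Total interest = total paid − principal = £7,106.30 − £6,650.00 = £456.30.

£456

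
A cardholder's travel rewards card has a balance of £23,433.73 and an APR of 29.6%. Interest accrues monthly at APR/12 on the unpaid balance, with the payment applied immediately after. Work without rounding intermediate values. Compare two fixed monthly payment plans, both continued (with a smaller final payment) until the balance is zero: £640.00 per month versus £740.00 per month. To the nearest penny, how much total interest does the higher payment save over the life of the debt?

Monthly rate r = 29.6%/12 = 2.46667% = 0.0246667.
At £640.00/mo: n = ⌈−ln(1 − rB₀/P)/ln(1+r)⌉ = 96 payments (last £525.17); total interest = total paid − £23,433.73 = £37,891.44.
At £740.00/mo: 63 payments (last £259.43); total interest £22,705.70.
Interest saved = £37,891.44 − £22,705.70 = £15,185.74.

£15,185.74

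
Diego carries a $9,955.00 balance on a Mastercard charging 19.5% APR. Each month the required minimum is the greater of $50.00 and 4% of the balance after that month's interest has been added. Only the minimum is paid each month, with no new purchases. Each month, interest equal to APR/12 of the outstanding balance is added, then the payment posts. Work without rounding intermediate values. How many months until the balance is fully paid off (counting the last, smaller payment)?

117 months

Monthly rate r = 19.5%/12 = 1.625% = 0.01625.
While 4% of the post-interest balance exceeds $50.00, each month B ← (B·(1+r))·(1 − 0.04), i.e. B shrinks by the factor (1+r)·0.96 = 0.9756.
This holds for months 1–85. Entering month 86 the balance is $1,219.39; 4% of the post-interest balance is now below $50.00, so the flat $50.00 minimum applies from here.
From month 86 a fixed $50.00 at rate r clears $1,219.39 in 32 more payments. Total: 85 + 32 = 117 months.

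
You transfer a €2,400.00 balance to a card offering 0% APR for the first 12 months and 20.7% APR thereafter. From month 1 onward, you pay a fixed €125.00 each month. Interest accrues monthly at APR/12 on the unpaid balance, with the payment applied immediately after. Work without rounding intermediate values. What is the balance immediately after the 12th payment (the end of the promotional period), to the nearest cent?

€900.00

Promo months 1–12 at r₀ = 0%/12 = 0; months 13+ at r₁ = 20.7%/12 = 0.01725.
After month 12 (no interest yet): B = €2,400.00 − 12·€125.00 = €900.00.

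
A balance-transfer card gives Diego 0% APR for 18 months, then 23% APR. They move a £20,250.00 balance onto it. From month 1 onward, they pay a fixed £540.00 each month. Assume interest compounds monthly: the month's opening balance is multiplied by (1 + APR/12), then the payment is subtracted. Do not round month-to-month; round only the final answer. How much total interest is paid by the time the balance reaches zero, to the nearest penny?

Promo months 1–18 at r₀ = 0%/12 = 0; months 19+ at r₁ = 23%/12 = 0.0191667.
After month 18 (no interest yet): B = £20,250.00 − 18·£540.00 = £10,530.00.
Then at r₁ with £540.00/mo: n₂ = −ln(1 − r₁·B/P)/ln(1+r₁) ≈ 24.65 → 25 more payments.
Total paid = 42·£540.00 + £352.68 = £23,032.68; interest = £23,032.68 − £20,250.00 = £2,782.68.

£2,782.68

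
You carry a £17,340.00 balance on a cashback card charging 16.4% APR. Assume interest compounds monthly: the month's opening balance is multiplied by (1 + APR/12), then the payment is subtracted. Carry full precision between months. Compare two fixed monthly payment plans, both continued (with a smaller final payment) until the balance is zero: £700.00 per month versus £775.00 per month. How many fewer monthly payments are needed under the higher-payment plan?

Monthly rate r = 16.4%/12 = 1.36667% = 0.0136667.
At £700.00/mo: n = ⌈−ln(1 − rB₀/P)/ln(1+r)⌉ = 31 payments (last £315.05); total interest = total paid − £17,340.00 = £3,975.05.
At £775.00/mo: 27 payments (last £687.95); total interest £3,497.95.
Payments saved = 31 − 27 = 4.

4 fewer payments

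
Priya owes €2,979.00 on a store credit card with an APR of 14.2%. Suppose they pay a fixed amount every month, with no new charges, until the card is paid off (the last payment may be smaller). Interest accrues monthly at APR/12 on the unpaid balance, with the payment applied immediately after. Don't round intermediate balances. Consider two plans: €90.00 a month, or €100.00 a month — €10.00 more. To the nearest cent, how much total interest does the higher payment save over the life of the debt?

Monthly rate r = 14.2%/12 = 1.18333% = 0.0118333.
At €90.00/mo: n = ⌈−ln(1 − rB₀/P)/ln(1+r)⌉ = 43 payments (last €22.88); total interest = total paid − €2,979.00 = €823.88.
At €100.00/mo: 37 payments (last €94.90); total interest €715.90.
Interest saved = €823.88 − €715.90 = €107.98.

€107.98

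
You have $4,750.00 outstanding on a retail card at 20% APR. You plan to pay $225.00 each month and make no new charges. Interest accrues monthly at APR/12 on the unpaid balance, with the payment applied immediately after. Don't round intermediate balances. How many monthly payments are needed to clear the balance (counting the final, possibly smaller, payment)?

27 payments

Monthly rate r = 20%/12 = 1.66667% = 0.0166667.
Recurrence: B ← B·(1+r) − $225.00.
Month 1: interest $79.17; balance after payment $4,604.17.
Month 2: interest $76.74; balance after payment $4,455.90.
Closed form: n = −ln(1 − rB₀/P)/ln(1+r) = −ln(0.64815)/ln(1.01667) ≈ 26.234, so the balance reaches zero during payment 27.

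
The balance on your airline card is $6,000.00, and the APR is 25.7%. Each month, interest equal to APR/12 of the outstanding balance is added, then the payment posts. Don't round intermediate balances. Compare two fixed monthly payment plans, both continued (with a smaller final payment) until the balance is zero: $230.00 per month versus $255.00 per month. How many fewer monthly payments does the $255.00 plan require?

Monthly rate r = 25.7%/12 = 2.14167% = 0.0214167.
At $230.00/mo: n = ⌈−ln(1 − rB₀/P)/ln(1+r)⌉ = 39 payments (last $139.29); total interest = total paid − $6,000.00 = $2,879.29.
At $255.00/mo: 34 payments (last $21.06); total interest $2,436.06.
Payments saved = 39 − 34 = 5.

5 fewer payments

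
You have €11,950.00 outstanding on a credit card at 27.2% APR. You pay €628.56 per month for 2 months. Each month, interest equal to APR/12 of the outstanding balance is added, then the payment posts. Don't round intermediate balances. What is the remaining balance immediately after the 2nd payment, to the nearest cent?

€11,226.51

Monthly rate r = 27.2%/12 = 2.26667% = 0.0226667.
Each month: B ← B·(1+r) − €628.56.
Month 1: interest €270.87; balance after payment €11,592.31.
Month 2: interest €262.76; balance after payment €11,226.51.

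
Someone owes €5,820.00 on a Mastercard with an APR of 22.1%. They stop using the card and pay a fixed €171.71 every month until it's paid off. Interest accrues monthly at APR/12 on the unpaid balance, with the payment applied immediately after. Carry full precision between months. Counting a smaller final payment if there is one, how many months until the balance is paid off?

54 months

Monthly rate r = 22.1%/12 = 1.84167% = 0.0184167.
Recurrence: B ← B·(1+r) − €171.71.
Month 1: interest €107.19; balance after payment €5,755.48.
Month 2: interest €106.00; balance after payment €5,689.76.
Closed form: n = −ln(1 − rB₀/P)/ln(1+r) = −ln(0.37578)/ln(1.01842) ≈ 53.633, so the balance reaches zero during payment 54.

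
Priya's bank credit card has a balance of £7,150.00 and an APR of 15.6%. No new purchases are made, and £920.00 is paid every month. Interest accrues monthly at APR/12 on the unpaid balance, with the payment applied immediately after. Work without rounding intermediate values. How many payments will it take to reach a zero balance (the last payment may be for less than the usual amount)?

9 payments

Monthly rate r = 15.6%/12 = 1.3% = 0.013.
Recurrence: B ← B·(1+r) − £920.00.
Month 1: interest £92.95; balance after payment £6,322.95.
Month 2: interest £82.20; balance after payment £5,485.15.
Closed form: n = −ln(1 − rB₀/P)/ln(1+r) = −ln(0.89897)/ln(1.013) ≈ 8.246, so the balance reaches zero during payment 9.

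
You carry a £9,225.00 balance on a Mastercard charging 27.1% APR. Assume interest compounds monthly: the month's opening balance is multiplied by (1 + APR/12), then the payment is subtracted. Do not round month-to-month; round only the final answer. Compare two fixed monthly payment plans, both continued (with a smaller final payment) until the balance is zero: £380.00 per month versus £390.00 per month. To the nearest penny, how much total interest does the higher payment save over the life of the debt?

£179.63

Monthly rate r = 27.1%/12 = 2.25833% = 0.0225833.
At £380.00/mo: n = ⌈−ln(1 − rB₀/P)/ln(1+r)⌉ = 36 payments (last £221.91); total interest = total paid − £9,225.00 = £4,296.91.
At £390.00/mo: 35 payments (last £82.28); total interest £4,117.28.
Interest saved = £4,296.91 − £4,117.28 = £179.63.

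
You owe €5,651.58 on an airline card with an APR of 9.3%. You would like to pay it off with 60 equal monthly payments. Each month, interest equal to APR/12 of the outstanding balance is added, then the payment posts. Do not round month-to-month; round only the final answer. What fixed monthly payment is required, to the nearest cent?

Monthly rate r = 9.3%/12 = 0.775% = 0.00775.
Level-payment amortization: P = B₀·r / (1 − (1+r)^(−n)) = 5651.58·0.00775 / (1 − 1.00775^(−60)).
Denominator 1 − (1+r)^(−60) = 0.370737878.
P = 43.7997 / 0.370737878 ≈ 118.14.

€118.14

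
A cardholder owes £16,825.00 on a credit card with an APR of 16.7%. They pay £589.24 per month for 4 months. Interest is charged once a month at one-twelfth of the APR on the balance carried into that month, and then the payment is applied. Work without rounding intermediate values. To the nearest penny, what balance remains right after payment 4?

Monthly rate r = 16.7%/12 = 1.39167% = 0.0139167.
Each month: B ← B·(1+r) − £589.24.
Month 1: interest £234.15; balance after payment £16,469.91.
Month 2: interest £229.21; balance after payment £16,109.87.
Month 3: interest £224.20; balance after payment £15,744.83.
Month 4: interest £219.12; balance after payment £15,374.71.

£15,374.71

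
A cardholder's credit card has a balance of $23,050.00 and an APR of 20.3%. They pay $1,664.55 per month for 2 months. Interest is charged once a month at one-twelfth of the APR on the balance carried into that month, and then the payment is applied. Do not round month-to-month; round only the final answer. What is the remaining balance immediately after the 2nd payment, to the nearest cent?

$20,479.20

Monthly rate r = 20.3%/12 = 1.69167% = 0.0169167.
Each month: B ← B·(1+r) − $1,664.55.
Month 1: interest $389.93; balance after payment $21,775.38.
Month 2: interest $368.37; balance after payment $20,479.20.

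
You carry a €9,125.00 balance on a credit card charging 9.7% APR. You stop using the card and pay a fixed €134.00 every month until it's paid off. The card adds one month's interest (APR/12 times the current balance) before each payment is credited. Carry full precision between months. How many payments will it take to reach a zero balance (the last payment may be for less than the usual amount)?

100 payments

Monthly rate r = 9.7%/12 = 0.808333% = 0.00808333.
Recurrence: B ← B·(1+r) − €134.00.
Month 1: interest €73.76; balance after payment €9,064.76.
Month 2: interest €73.27; balance after payment €9,004.03.
Closed form: n = −ln(1 − rB₀/P)/ln(1+r) = −ln(0.44955)/ln(1.00808) ≈ 99.308, so the balance reaches zero during payment 100.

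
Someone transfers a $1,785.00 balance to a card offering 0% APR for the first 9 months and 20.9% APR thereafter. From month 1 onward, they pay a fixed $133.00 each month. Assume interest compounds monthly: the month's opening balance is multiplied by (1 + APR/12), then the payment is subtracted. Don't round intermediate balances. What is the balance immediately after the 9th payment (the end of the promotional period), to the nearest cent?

$588.00

Promo months 1–9 at r₀ = 0%/12 = 0; months 10+ at r₁ = 20.9%/12 = 0.0174167.
After month 9 (no interest yet): B = $1,785.00 − 9·$133.00 = $588.00.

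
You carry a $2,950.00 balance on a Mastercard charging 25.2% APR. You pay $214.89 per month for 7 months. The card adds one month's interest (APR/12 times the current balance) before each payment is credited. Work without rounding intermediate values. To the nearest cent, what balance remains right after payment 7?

Monthly rate r = 25.2%/12 = 2.1% = 0.021.
Each month: B ← B·(1+r) − $214.89.
Month 1: interest $61.95; balance after payment $2,797.06.
Month 2: interest $58.74; balance after payment $2,640.91.
Month 3: interest $55.46; balance after payment $2,481.48.
Month 4: interest $52.11; balance after payment $2,318.70.
Month 5: interest $48.69; balance after payment $2,152.50.
Month 6: interest $45.20; balance after payment $1,982.81.
Month 7: interest $41.64; balance after payment $1,809.56.

$1,809.56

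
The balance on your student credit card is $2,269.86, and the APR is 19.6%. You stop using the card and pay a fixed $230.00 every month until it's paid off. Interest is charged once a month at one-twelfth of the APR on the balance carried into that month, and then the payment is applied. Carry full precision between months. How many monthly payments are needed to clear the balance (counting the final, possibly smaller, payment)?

Monthly rate r = 19.6%/12 = 1.63333% = 0.0163333.
Recurrence: B ← B·(1+r) − $230.00.
Month 1: interest $37.07; balance after payment $2,076.93.
Month 2: interest $33.92; balance after payment $1,880.86.
Closed form: n = −ln(1 − rB₀/P)/ln(1+r) = −ln(0.83881)/ln(1.01633) ≈ 10.849, so the balance reaches zero during payment 11.

11 months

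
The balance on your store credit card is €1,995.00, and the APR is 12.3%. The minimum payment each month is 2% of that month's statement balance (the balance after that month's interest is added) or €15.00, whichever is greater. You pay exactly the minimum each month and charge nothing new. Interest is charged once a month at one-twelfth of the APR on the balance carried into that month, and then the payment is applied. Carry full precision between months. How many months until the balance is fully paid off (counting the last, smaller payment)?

169 months

Monthly rate r = 12.3%/12 = 1.025% = 0.01025.
While 2% of the post-interest balance exceeds €15.00, each month B ← (B·(1+r))·(1 − 0.02), i.e. B shrinks by the factor (1+r)·0.98 = 0.99005.
This holds for months 1–99. Entering month 100 the balance is €740.94; 2% of the post-interest balance is now below €15.00, so the flat €15.00 minimum applies from here.
From month 100 a fixed €15.00 at rate r clears €740.94 in 70 more payments. Total: 99 + 70 = 169 months.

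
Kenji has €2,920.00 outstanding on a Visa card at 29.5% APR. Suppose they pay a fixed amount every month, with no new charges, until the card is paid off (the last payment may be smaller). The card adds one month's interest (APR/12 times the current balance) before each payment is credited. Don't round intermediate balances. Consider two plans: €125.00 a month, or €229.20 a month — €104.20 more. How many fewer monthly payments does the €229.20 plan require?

Monthly rate r = 29.5%/12 = 2.45833% = 0.0245833.
At €125.00/mo: n = ⌈−ln(1 − rB₀/P)/ln(1+r)⌉ = 36 payments (last €20.44); total interest = total paid − €2,920.00 = €1,475.44.
At €229.20/mo: 16 payments (last €108.36); total interest €626.36.
Payments saved = 36 − 16 = 20.

20 fewer payments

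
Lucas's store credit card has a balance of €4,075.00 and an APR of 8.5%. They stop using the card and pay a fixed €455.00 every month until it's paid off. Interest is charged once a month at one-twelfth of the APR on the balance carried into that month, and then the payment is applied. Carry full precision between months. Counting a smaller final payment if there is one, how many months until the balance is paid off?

Monthly rate r = 8.5%/12 = 0.708333% = 0.00708333.
Recurrence: B ← B·(1+r) − €455.00.
Month 1: interest €28.86; balance after payment €3,648.86.
Month 2: interest €25.85; balance after payment €3,219.71.
Closed form: n = −ln(1 − rB₀/P)/ln(1+r) = −ln(0.93656)/ln(1.00708) ≈ 9.285, so the balance reaches zero during payment 10.

10 months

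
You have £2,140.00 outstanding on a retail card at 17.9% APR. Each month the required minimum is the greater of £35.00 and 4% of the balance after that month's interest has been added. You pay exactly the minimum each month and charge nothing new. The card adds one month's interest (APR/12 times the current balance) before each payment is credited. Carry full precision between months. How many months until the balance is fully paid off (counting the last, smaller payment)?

Monthly rate r = 17.9%/12 = 1.49167% = 0.0149167.
While 4% of the post-interest balance exceeds £35.00, each month B ← (B·(1+r))·(1 − 0.04), i.e. B shrinks by the factor (1+r)·0.96 = 0.97432.
This holds for months 1–35. Entering month 36 the balance is £860.94; 4% of the post-interest balance is now below £35.00, so the flat £35.00 minimum applies from here.
From month 36 a fixed £35.00 at rate r clears £860.94 in 31 more payments. Total: 35 + 31 = 66 months.

66 months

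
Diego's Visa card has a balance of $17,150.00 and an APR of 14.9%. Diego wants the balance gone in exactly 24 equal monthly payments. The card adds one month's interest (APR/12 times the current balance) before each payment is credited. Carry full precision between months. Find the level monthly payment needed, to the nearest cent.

Monthly rate r = 14.9%/12 = 1.24167% = 0.0124167.
Level-payment amortization: P = B₀·r / (1 − (1+r)^(−n)) = 17150.00·0.0124167 / (1 − 1.01242^(−24)).
Denominator 1 − (1+r)^(−24) = 0.256335354.
P = 212.946 / 0.256335354 ≈ 830.73.

$830.73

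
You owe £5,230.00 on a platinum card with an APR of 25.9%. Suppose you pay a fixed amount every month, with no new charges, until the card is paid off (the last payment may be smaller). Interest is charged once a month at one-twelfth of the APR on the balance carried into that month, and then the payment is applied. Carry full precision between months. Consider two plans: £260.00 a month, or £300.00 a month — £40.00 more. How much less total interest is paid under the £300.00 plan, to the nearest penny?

Monthly rate r = 25.9%/12 = 2.15833% = 0.0215833.
At £260.00/mo: n = ⌈−ln(1 − rB₀/P)/ln(1+r)⌉ = 27 payments (last £174.03); total interest = total paid − £5,230.00 = £1,704.03.
At £300.00/mo: 23 payments (last £31.99); total interest £1,401.99.
Interest saved = £1,704.03 − £1,401.99 = £302.04.

£302.04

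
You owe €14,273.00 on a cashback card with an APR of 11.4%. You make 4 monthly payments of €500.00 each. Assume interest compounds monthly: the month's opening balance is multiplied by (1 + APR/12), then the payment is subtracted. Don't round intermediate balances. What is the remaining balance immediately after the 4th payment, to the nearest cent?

Monthly rate r = 11.4%/12 = 0.95% = 0.0095.
Each month: B ← B·(1+r) − €500.00.
Month 1: interest €135.59; balance after payment €13,908.59.
Month 2: interest €132.13; balance after payment €13,540.73.
Month 3: interest €128.64; balance after payment €13,169.36.
Month 4: interest €125.11; balance after payment €12,794.47.

€12,794.47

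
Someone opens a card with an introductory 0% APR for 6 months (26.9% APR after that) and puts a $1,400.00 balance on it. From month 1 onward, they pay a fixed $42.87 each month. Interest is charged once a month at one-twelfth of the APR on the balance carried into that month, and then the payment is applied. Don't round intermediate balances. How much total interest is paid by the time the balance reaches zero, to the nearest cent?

$617.37

Promo months 1–6 at r₀ = 0%/12 = 0; months 7+ at r₁ = 26.9%/12 = 0.0224167.
After month 6 (no interest yet): B = $1,400.00 − 6·$42.87 = $1,142.78.
Then at r₁ with $42.87/mo: n₂ = −ln(1 − r₁·B/P)/ln(1+r₁) ≈ 41.06 → 42 more payments.
Total paid = 47·$42.87 + $2.48 = $2,017.37; interest = $2,017.37 − $1,400.00 = $617.37.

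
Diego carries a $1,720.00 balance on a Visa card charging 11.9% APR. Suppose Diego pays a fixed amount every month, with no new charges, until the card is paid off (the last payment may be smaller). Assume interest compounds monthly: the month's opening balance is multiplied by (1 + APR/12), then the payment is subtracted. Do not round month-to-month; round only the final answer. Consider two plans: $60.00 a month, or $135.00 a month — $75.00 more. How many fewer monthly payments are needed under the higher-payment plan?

20 fewer payments

Monthly rate r = 11.9%/12 = 0.991667% = 0.00991667.
At $60.00/mo: n = ⌈−ln(1 − rB₀/P)/ln(1+r)⌉ = 34 payments (last $53.69); total interest = total paid − $1,720.00 = $313.69.
At $135.00/mo: 14 payments (last $93.02); total interest $128.02.
Payments saved = 34 − 14 = 20.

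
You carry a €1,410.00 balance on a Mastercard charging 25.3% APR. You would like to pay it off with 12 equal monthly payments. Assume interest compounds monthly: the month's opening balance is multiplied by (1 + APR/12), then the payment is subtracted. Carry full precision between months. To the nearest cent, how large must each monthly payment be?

Monthly rate r = 25.3%/12 = 2.10833% = 0.0210833.
Level-payment amortization: P = B₀·r / (1 − (1+r)^(−n)) = 1410.00·0.0210833 / (1 − 1.02108^(−12)).
Denominator 1 − (1+r)^(−12) = 0.221487213.
P = 29.7275 / 0.221487213 ≈ 134.22.

€134.22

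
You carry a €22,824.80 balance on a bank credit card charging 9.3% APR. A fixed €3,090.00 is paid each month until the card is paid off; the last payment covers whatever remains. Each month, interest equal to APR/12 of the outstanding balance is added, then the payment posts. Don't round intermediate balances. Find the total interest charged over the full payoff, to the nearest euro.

€773

Monthly rate r = 9.3%/12 = 0.775% = 0.00775.
Payoff takes n = ⌈−ln(1 − rB₀/P)/ln(1+r)⌉ = ⌈7.636⌉ = 8 payments; the last is €1,967.90.
Total paid = 7·€3,090.00 + €1,967.90 = €23,597.90.
Total interest = total paid − principal = €23,597.90 − €22,824.80 = €773.10.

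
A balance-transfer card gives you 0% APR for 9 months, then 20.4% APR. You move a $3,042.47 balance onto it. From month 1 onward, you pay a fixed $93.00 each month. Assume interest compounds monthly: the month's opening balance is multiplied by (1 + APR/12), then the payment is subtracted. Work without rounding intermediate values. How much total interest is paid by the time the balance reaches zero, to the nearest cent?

$641.96

Promo months 1–9 at r₀ = 0%/12 = 0; months 10+ at r₁ = 20.4%/12 = 0.017.
After month 9 (no interest yet): B = $3,042.47 − 9·$93.00 = $2,205.47.
Then at r₁ with $93.00/mo: n₂ = −ln(1 − r₁·B/P)/ln(1+r₁) ≈ 30.62 → 31 more payments.
Total paid = 39·$93.00 + $57.43 = $3,684.43; interest = $3,684.43 − $3,042.47 = $641.96.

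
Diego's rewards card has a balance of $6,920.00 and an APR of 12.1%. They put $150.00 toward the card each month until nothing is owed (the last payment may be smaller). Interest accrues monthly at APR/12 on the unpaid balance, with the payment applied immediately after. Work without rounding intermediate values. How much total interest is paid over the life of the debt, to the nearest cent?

$2,436.77

Monthly rate r = 12.1%/12 = 1.00833% = 0.0100833.
Payoff takes n = ⌈−ln(1 − rB₀/P)/ln(1+r)⌉ = ⌈62.377⌉ = 63 payments; the last is $56.77.
Total paid = 62·$150.00 + $56.77 = $9,356.77.
Total interest = total paid − principal = $9,356.77 − $6,920.00 = $2,436.77.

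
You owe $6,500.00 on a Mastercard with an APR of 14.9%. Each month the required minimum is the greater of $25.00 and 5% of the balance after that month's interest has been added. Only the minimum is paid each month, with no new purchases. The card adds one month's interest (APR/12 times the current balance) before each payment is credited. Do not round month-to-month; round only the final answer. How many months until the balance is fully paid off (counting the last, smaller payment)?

Monthly rate r = 14.9%/12 = 1.24167% = 0.0124167.
While 5% of the post-interest balance exceeds $25.00, each month B ← (B·(1+r))·(1 − 0.05), i.e. B shrinks by the factor (1+r)·0.95 = 0.9618.
This holds for months 1–67. Entering month 68 the balance is $478.04; 5% of the post-interest balance is now below $25.00, so the flat $25.00 minimum applies from here.
From month 68 a fixed $25.00 at rate r clears $478.04 in 22 more payments. Total: 67 + 22 = 89 months.

89 months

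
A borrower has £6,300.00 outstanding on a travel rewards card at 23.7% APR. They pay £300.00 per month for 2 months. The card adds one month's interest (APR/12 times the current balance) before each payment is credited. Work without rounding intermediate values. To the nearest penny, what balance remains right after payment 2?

Monthly rate r = 23.7%/12 = 1.975% = 0.01975.
Each month: B ← B·(1+r) − £300.00.
Month 1: interest £124.42; balance after payment £6,124.43.
Month 2: interest £120.96; balance after payment £5,945.38.

£5,945.38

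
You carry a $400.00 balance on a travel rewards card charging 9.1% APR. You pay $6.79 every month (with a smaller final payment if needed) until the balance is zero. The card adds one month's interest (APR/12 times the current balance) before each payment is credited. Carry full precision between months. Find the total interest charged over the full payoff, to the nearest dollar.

Monthly rate r = 9.1%/12 = 0.758333% = 0.00758333.
Payoff takes n = ⌈−ln(1 − rB₀/P)/ln(1+r)⌉ = ⌈78.351⌉ = 79 payments; the last is $2.39.
Total paid = 78·$6.79 + $2.39 = $532.01.
Total interest = total paid − principal = $532.01 − $400.00 = $132.01.

$132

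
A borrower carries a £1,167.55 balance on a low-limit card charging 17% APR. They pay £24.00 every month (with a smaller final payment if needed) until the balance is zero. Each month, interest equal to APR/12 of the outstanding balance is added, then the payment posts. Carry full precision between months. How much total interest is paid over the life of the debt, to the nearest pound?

£826

Monthly rate r = 17%/12 = 1.41667% = 0.0141667.
Payoff takes n = ⌈−ln(1 − rB₀/P)/ln(1+r)⌉ = ⌈83.068⌉ = 84 payments; the last is £1.64.
Total paid = 83·£24.00 + £1.64 = £1,993.64.
Total interest = total paid − principal = £1,993.64 − £1,167.55 = £826.09.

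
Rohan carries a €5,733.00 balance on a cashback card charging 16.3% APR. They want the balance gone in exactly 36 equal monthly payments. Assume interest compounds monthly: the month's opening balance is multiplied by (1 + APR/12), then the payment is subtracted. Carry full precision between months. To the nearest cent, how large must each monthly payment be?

Monthly rate r = 16.3%/12 = 1.35833% = 0.0135833.
Level-payment amortization: P = B₀·r / (1 − (1+r)^(−n)) = 5733.00·0.0135833 / (1 − 1.01358^(−36)).
Denominator 1 − (1+r)^(−36) = 0.38473896.
P = 77.8733 / 0.38473896 ≈ 202.41.

€202.41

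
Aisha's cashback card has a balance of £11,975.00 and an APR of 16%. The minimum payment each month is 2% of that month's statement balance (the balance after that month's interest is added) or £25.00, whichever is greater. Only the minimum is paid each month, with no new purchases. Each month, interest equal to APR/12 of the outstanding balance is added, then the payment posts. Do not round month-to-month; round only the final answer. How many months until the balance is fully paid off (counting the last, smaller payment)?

408 months

Monthly rate r = 16%/12 = 1.33333% = 0.0133333.
While 2% of the post-interest balance exceeds £25.00, each month B ← (B·(1+r))·(1 − 0.02), i.e. B shrinks by the factor (1+r)·0.98 = 0.99307.
This holds for months 1–327. Entering month 328 the balance is £1,230.87; 2% of the post-interest balance is now below £25.00, so the flat £25.00 minimum applies from here.
From month 328 a fixed £25.00 at rate r clears £1,230.87 in 81 more payments. Total: 327 + 81 = 408 months.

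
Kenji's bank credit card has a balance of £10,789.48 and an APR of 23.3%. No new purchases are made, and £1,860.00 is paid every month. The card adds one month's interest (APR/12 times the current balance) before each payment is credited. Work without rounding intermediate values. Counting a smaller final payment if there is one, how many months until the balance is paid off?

7 months

Monthly rate r = 23.3%/12 = 1.94167% = 0.0194167.
Recurrence: B ← B·(1+r) − £1,860.00.
Month 1: interest £209.50; balance after payment £9,138.98.
Month 2: interest £177.45; balance after payment £7,456.42.
Closed form: n = −ln(1 − rB₀/P)/ln(1+r) = −ln(0.88737)/ln(1.01942) ≈ 6.214, so the balance reaches zero during payment 7.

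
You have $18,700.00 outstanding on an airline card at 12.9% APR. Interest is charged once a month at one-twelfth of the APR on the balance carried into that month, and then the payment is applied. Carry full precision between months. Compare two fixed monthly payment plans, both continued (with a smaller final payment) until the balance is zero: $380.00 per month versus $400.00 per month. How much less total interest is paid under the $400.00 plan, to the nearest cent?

$635.75

Monthly rate r = 12.9%/12 = 1.075% = 0.01075.
At $380.00/mo: n = ⌈−ln(1 − rB₀/P)/ln(1+r)⌉ = 71 payments (last $158.32); total interest = total paid − $18,700.00 = $8,058.32.
At $400.00/mo: 66 payments (last $122.57); total interest $7,422.57.
Interest saved = $8,058.32 − $7,422.57 = $635.75.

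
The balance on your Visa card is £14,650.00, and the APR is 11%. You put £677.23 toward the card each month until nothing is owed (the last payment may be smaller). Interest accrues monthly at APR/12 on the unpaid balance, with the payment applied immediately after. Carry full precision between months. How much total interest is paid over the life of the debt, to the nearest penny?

£1,753.78

Monthly rate r = 11%/12 = 0.916667% = 0.00916667.
Payoff takes n = ⌈−ln(1 − rB₀/P)/ln(1+r)⌉ = ⌈24.221⌉ = 25 payments; the last is £150.26.
Total paid = 24·£677.23 + £150.26 = £16,403.78.
Total interest = total paid − principal = £16,403.78 − £14,650.00 = £1,753.78.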